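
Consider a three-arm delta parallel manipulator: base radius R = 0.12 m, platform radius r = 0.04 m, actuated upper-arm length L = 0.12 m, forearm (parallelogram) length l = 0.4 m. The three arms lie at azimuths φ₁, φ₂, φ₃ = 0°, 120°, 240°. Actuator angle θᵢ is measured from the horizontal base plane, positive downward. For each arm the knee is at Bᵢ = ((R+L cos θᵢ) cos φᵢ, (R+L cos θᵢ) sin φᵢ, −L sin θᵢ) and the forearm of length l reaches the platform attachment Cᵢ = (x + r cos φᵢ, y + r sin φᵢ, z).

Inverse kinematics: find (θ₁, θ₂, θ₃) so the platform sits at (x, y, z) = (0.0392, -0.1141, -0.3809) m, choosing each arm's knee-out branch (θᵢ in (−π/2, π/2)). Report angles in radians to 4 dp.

θ₁ = 0.2614, θ₂ = 0.8723, θ₃ = 0.0871

φ1=0.0° → target in arm frame (0.0392, -0.1141)
  e−x'=0.0408;  (l²−L²−(e−x')²−y'²−z²)/2L = -0.0590
  θ1 = atan2(B,A) + arccos(C/0.3831) = 0.2614
arm 2 (φ=120.0°): x'=-0.1184, y'=0.0231
  A cos θ + B sin θ = C:  0.1984·cos θ + -0.3809·sin θ = -0.1641
  γ=atan2(-0.3809,0.1984)=-1.0906;  ψ=arccos(-0.3821)=1.9629;  θ2=γ+ψ≈0.8723
arm 3 (φ=240.0°): x'=0.0792, y'=0.0910
  A=0.0008, B=-0.3809, C=(l²−L²−A²−y'²−z²)/(2L)=-0.0324
  γ=atan2(-0.3809,0.0008)=-1.5687;  ψ=arccos(-0.0850)=1.6559;  θ3=γ+ψ≈0.0871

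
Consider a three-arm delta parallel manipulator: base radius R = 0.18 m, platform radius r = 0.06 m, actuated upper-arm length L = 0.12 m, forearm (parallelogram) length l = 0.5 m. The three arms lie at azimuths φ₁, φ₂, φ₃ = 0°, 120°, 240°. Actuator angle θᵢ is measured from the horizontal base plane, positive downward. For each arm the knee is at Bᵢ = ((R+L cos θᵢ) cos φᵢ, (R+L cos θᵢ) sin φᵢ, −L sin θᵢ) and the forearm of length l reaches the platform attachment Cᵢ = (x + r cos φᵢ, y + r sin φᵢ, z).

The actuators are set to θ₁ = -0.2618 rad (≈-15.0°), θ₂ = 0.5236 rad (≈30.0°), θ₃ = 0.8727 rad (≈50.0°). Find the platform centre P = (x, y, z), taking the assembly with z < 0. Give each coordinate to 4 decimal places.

(0.1549, 0.0547, -0.4593)

φ1=0.0°: virtual centre (0.2359, 0.0000, 0.0311), radius l
O2 = (0.2239·cos120.0°, 0.2239·sin120.0°, -0.0600) = (-0.1120, 0.1939, -0.0600)
arm 3 at φ=240.0°: ρ3 = 0.1971;  O3 = (-0.0986, -0.1707, -0.0919)
|O₂|²−|O₁|² = -0.0029;  |O₃|²−|O₁|² = -0.0093
linear system: -0.6957x+0.3878y = -0.0029−-0.1821z; -0.6690x+-0.3414y = -0.0093−-0.2460z
Cramer: x(z) = 0.0092-0.3171z;  y(z) = 0.0092-0.0992z
into |P−O₁|² = l²: 1.1104z² + 0.0798z + -0.1976 = 0;  Δ = 0.8839;  z = -0.4593 or 0.3874 → z<0 root = -0.4593
x = 0.1549, y = 0.0547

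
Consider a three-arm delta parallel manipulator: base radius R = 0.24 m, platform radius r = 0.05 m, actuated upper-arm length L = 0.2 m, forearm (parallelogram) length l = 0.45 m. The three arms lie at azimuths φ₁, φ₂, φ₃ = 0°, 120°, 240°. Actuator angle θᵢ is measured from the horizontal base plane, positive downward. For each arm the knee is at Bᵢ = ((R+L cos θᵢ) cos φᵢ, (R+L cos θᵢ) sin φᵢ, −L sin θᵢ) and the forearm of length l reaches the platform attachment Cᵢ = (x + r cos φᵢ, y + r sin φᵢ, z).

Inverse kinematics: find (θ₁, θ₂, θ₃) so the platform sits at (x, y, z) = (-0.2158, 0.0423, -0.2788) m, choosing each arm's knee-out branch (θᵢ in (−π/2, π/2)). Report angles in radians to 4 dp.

θ₁ = 1.3966, θ₂ = -0.3491, θ₃ = 0.1746

arm 1 (φ=0.0°): x'=-0.2158, y'=0.0423
  A=0.4058, B=-0.2788, C=(l²−L²−A²−y'²−z²)/(2L)=-0.2042
  γ=atan2(-0.2788,0.4058)=-0.6020;  ψ=arccos(-0.4148)=1.9985;  θ1=γ+ψ≈1.3966
rotate P by −φ2: (0.1445, 0.1657, -0.2788)
  e−x'=0.0455;  (l²−L²−(e−x')²−y'²−z²)/2L = 0.1381
  γ=atan2(-0.2788,0.0455)=-1.4091;  ψ=arccos(0.4888)=1.0601;  θ2=γ+ψ≈-0.3491
φ3=240.0° → target in arm frame (0.0713, -0.2080)
  A cos θ + B sin θ = C:  0.1187·cos θ + -0.2788·sin θ = 0.0685
  √(A²+B²)=0.3030;  θ3 = -1.1682+1.3428 ≈ 0.1746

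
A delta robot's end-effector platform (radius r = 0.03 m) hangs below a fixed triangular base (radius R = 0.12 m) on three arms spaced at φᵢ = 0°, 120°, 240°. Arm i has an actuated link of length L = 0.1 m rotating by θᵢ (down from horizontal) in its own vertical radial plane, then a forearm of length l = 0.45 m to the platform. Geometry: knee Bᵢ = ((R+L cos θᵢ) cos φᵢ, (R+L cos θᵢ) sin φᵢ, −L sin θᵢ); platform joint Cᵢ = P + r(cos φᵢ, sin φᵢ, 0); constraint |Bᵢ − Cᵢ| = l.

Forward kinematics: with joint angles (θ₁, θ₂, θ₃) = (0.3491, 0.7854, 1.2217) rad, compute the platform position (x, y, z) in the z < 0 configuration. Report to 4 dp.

(0.1079, 0.0659, -0.4728)

centre 1 = (0.1840·cos0.0°, 0.1840·sin0.0°, -0.0342) = (0.1840, 0.0000, -0.0342)
centre 2 = (0.1607·cos120.0°, 0.1607·sin120.0°, -0.0707) = (-0.0804, 0.1392, -0.0707)
arm 3 at φ=240.0°: ρ3 = 0.1242;  centre 3 = (-0.0621, -0.1076, -0.0940)
eliminate P² terms by subtracting sphere 1 from 2 and 3
linear system: -0.5286x+0.2784y = -0.0042−-0.0730z; -0.4921x+-0.2151y = -0.0108−-0.1195z
det = 0.2507;  x = 0.0155+-0.1953z,  y = 0.0145+-0.1087z
into |P−centre ₁|² = l²: 1.0500z² + 0.1311z + -0.1728 = 0;  Δ = 0.7427;  z = -0.4728 or 0.3480 → z<0 root = -0.4728
x = 0.1079, y = 0.0659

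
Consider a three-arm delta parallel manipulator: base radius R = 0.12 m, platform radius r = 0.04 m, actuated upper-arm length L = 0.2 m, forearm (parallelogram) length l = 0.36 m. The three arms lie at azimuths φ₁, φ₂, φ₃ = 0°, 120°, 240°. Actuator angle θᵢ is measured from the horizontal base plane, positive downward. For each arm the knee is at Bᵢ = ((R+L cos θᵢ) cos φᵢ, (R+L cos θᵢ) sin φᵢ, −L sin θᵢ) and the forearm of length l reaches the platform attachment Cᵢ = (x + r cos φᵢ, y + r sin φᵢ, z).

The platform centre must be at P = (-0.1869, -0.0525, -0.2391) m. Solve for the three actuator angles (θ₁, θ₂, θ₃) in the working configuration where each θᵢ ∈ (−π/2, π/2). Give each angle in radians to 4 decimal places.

θ₁ = 1.1345, θ₂ = 0.1744, θ₃ = -0.3491

φ1=0.0° → target in arm frame (-0.1869, -0.0525)
  e−x'=0.2669;  (l²−L²−(e−x')²−y'²−z²)/2L = -0.1039
  √(A²+B²)=0.3583;  θ1 = -0.7305+1.8650 ≈ 1.1345
φ2=120.0° → target in arm frame (0.0480, 0.1881)
  e−x'=0.0320;  (l²−L²−(e−x')²−y'²−z²)/2L = -0.0099
  θ2 = atan2(B,A) + arccos(C/0.2412) = 0.1744
arm 3 (φ=240.0°): x'=0.1389, y'=-0.1356
  e−x'=-0.0589;  (l²−L²−(e−x')²−y'²−z²)/2L = 0.0264
  γ=atan2(-0.2391,-0.0589)=-1.8124;  ψ=arccos(0.1073)=1.4633;  θ3=γ+ψ≈-0.3491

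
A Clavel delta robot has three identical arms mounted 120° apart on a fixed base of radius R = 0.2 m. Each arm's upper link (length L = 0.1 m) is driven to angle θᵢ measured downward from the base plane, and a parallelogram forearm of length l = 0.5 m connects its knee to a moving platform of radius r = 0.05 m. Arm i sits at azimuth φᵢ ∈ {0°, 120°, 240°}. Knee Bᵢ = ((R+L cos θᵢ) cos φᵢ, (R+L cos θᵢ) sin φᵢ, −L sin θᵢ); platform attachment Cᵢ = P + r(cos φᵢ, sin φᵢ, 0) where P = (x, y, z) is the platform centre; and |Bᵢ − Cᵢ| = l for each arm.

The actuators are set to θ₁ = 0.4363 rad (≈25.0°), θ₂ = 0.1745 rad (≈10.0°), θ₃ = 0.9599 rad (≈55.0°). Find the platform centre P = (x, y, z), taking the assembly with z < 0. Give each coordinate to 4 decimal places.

O1 = (0.2406·cos0.0°, 0.2406·sin0.0°, -0.0423) = (0.2406, 0.0000, -0.0423)
arm 2 at φ=120.0°: ρ2 = 0.2485;  O2 = (-0.1242, 0.2152, -0.0174)
arm 3 at φ=240.0°: ρ3 = 0.2074;  O3 = (-0.1037, -0.1796, -0.0819)
|O₂|²−|O₁|² = 0.0024;  |O₃|²−|O₁|² = -0.0100
linear system: -0.7297x+0.4304y = 0.0024−0.0498z; -0.6886x+-0.3592y = -0.0100−-0.0793z
det = 0.5585;  x = 0.0062+-0.0291z,  y = 0.0159+-0.1650z
quadratic in z: (1.0281)z²+(0.0929)z+(-0.1930)=0, √Δ=0.8957 → z ∈ {-0.4808, 0.3904}; z = -0.4808 (taking z<0)
x = 0.0202, y = 0.0953

(0.0202, 0.0953, -0.4808)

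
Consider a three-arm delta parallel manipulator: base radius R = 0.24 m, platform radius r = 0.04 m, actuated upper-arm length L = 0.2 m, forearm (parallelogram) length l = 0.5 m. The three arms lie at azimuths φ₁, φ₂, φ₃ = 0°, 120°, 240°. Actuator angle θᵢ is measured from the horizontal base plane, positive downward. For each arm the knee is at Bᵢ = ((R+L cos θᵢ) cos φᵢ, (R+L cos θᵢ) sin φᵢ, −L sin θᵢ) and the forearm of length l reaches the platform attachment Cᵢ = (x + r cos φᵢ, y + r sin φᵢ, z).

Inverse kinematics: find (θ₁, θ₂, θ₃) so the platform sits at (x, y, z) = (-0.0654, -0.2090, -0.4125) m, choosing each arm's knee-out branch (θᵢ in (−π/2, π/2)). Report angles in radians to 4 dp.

arm 1 (φ=0.0°): x'=-0.0654, y'=-0.2090
  A=0.2654, B=-0.4125, C=(l²−L²−A²−y'²−z²)/(2L)=-0.1857
  √(A²+B²)=0.4905;  θ1 = -0.9991+1.9590 ≈ 0.9600
arm 2 (φ=120.0°): x'=-0.1483, y'=0.1611
  A cos θ + B sin θ = C:  0.3483·cos θ + -0.4125·sin θ = -0.2686
  √(A²+B²)=0.5399;  θ2 = -0.8696+2.0915 ≈ 1.2219
arm 3 (φ=240.0°): x'=0.2137, y'=0.0479
  A cos θ + B sin θ = C:  -0.0137·cos θ + -0.4125·sin θ = 0.0934
  γ=atan2(-0.4125,-0.0137)=-1.6040;  ψ=arccos(0.2263)=1.3425;  θ3=γ+ψ≈-0.2615

θ₁ = 0.9600, θ₂ = 1.2219, θ₃ = -0.2615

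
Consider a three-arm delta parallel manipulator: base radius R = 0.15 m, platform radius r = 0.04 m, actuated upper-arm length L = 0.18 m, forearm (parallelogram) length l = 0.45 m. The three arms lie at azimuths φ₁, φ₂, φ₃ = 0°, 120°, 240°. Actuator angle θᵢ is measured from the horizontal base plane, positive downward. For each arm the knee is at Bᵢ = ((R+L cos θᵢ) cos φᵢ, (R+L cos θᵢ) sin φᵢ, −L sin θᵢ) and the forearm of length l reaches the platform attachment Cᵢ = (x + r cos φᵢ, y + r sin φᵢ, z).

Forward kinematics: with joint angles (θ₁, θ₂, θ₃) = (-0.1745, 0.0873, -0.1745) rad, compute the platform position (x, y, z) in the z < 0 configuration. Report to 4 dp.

(0.0175, -0.0303, -0.3276)

φ1=0.0°: virtual centre (0.2873, 0.0000, 0.0313), radius l
arm 2 at φ=120.0°: e+L cos θ2 = 0.2893;  centre 2 = (-0.1447, 0.2506, -0.0157)
φ3=240.0°: virtual centre (-0.1436, -0.2488, 0.0313), radius l
|centre ₂|²−|centre ₁|² = 0.0005;  |centre ₃|²−|centre ₁|² = 0.0000
[-0.8638 0.5011 -0.0939]·P = 0.0005;  [-0.8618 -0.4976 0.0000]·P = 0.0000
Cramer: x(z) = -0.0003-0.0542z;  y(z) = 0.0005+0.0939z
quadratic in z: (1.0118)z²+(-0.0312)z+(-0.1189)=0, √Δ=0.6942 → z ∈ {-0.3276, 0.3585}; z = -0.3276 (taking z<0)
x = 0.0175, y = -0.0303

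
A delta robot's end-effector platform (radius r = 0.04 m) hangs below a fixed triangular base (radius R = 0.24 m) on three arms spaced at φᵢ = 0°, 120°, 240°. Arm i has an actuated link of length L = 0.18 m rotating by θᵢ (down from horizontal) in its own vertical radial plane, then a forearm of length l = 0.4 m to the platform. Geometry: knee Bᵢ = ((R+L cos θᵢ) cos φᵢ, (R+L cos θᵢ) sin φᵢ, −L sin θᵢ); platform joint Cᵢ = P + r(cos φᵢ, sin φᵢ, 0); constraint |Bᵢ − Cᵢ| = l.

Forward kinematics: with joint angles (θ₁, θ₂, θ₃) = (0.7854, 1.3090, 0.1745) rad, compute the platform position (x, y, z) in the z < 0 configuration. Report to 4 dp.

(0.0056, -0.1344, -0.3233)

arm 1 at φ=0.0°: (R−r)+L cos θ1 = 0.3273;  S1 = (0.3273, 0.0000, -0.1273)
S2 = (0.2466·cos120.0°, 0.2466·sin120.0°, -0.1739) = (-0.1233, 0.2136, -0.1739)
φ3=240.0°: virtual centre (-0.1886, -0.3267, -0.0313), radius l
eliminate P² terms by subtracting sphere 1 from 2 and 3
plane₁₂: -0.9011x+0.4271y+-0.0932z = -0.0323
Cramer: x(z) = 0.0122+0.0205z;  y(z) = -0.0498+0.2615z
sphere 1 gives Az²+Bz+C=0 with A=1.0688, B=0.2155, C=-0.0420;  B²−4AC=0.2262;  roots -0.3233, 0.1216;  negative root z = -0.3233
x = 0.0056, y = -0.1344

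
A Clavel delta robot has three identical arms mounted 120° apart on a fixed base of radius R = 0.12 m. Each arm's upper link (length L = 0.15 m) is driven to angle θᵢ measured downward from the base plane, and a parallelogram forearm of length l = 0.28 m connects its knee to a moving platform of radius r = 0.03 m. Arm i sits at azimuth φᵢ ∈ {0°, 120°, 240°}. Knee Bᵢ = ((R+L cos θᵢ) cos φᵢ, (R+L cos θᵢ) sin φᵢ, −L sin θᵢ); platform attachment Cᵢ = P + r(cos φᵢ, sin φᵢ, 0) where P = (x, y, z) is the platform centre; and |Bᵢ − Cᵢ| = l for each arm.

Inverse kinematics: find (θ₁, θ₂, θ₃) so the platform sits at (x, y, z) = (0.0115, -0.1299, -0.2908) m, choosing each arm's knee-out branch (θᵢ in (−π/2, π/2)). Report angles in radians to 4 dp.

θ₁ = 0.8728, θ₂ = 1.3961, θ₃ = 0.3490

rotate P by −φ1: (0.0115, -0.1299, -0.2908)
  A cos θ + B sin θ = C:  0.0785·cos θ + -0.2908·sin θ = -0.1723
  θ1 = atan2(B,A) + arccos(C/0.3012) = 0.8728
arm 2 (φ=120.0°): x'=-0.1182, y'=0.0550
  A cos θ + B sin θ = C:  0.2082·cos θ + -0.2908·sin θ = -0.2502
  γ=atan2(-0.2908,0.2082)=-0.9493;  ψ=arccos(-0.6995)=2.3455;  θ2=γ+ψ≈1.3961
arm 3 (φ=240.0°): x'=0.1067, y'=0.0749
  e−x'=-0.0167;  (l²−L²−(e−x')²−y'²−z²)/2L = -0.1152
  θ3 = atan2(B,A) + arccos(C/0.2913) = 0.3490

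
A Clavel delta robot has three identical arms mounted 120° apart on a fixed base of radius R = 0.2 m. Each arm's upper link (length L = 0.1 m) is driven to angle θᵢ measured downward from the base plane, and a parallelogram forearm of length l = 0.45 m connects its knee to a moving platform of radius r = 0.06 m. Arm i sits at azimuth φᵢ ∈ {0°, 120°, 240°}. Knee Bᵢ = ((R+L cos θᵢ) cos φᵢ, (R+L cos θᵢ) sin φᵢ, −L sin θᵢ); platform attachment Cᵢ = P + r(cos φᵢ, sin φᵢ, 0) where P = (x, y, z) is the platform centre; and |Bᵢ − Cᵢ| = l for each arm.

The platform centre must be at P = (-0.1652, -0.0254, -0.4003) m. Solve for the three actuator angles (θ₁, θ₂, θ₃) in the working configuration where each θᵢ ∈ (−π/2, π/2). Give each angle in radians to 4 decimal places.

arm 1 (φ=0.0°): x'=-0.1652, y'=-0.0254
  e−x'=0.3052;  (l²−L²−(e−x')²−y'²−z²)/2L = -0.3077
  θ1 = atan2(B,A) + arccos(C/0.5034) = 1.3090
φ2=120.0° → target in arm frame (0.0606, 0.1558)
  e−x'=0.0794;  (l²−L²−(e−x')²−y'²−z²)/2L = 0.0085
  θ2 = atan2(B,A) + arccos(C/0.4081) = 0.1751
arm 3 (φ=240.0°): x'=0.1046, y'=-0.1304
  A=0.0354, B=-0.4003, C=(l²−L²−A²−y'²−z²)/(2L)=0.0701
  θ3 = atan2(B,A) + arccos(C/0.4019) = -0.0870

θ₁ = 1.3090, θ₂ = 0.1751, θ₃ = -0.0870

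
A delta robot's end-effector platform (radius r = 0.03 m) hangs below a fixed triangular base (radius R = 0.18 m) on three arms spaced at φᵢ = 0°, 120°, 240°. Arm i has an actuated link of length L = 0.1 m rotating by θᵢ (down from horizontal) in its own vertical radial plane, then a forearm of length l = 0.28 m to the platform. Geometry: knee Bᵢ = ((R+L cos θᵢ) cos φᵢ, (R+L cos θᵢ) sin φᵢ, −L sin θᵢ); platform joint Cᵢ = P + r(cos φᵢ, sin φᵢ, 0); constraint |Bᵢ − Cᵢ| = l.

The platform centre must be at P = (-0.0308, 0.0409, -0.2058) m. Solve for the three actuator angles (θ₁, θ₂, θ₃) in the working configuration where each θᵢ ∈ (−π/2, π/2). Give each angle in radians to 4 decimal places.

θ₁ = 0.8732, θ₂ = 0.0873, θ₃ = 0.7858

φ1=0.0° → target in arm frame (-0.0308, 0.0409)
  A=0.1808, B=-0.2058, C=(l²−L²−A²−y'²−z²)/(2L)=-0.0416
  √(A²+B²)=0.2739;  θ1 = -0.8500+1.7232 ≈ 0.8732
arm 2 (φ=120.0°): x'=0.0508, y'=0.0062
  A cos θ + B sin θ = C:  0.0992·cos θ + -0.2058·sin θ = 0.0809
  √(A²+B²)=0.2285;  θ2 = -1.1217+1.2090 ≈ 0.0873
rotate P by −φ3: (-0.0200, -0.0471, -0.2058)
  A=0.1700, B=-0.2058, C=(l²−L²−A²−y'²−z²)/(2L)=-0.0254
  γ=atan2(-0.2058,0.1700)=-0.8803;  ψ=arccos(-0.0952)=1.6661;  θ3=γ+ψ≈0.7858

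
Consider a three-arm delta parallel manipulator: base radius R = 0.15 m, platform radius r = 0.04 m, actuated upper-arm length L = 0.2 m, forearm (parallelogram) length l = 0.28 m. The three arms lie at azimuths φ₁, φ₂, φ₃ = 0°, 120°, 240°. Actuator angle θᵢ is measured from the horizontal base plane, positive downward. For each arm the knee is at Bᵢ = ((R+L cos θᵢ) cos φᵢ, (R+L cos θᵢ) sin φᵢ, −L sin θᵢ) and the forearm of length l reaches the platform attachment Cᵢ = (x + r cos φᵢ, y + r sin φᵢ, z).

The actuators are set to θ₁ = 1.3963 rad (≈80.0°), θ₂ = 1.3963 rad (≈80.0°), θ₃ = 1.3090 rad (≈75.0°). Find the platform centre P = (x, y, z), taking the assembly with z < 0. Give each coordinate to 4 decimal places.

(-0.0075, -0.0130, -0.4316)

S1 = (0.1447·cos0.0°, 0.1447·sin0.0°, -0.1970) = (0.1447, 0.0000, -0.1970)
φ2=120.0°: virtual centre (-0.0724, 0.1253, -0.1970), radius l
S3 = (0.1618·cos240.0°, 0.1618·sin240.0°, -0.1932) = (-0.0809, -0.1401, -0.1932)
subtract pairs → two planes through P
plane₁₂: -0.4342x+0.2507y+0.0000z = 0.0000
Cramer: x(z) = -0.0040+0.0081z;  y(z) = -0.0069+0.0140z
into |P−S₁|² = l²: 1.0003z² + 0.3913z + -0.0174 = 0;  Δ = 0.2229;  z = -0.4316 or 0.0404 → z<0 root = -0.4316
x = -0.0075, y = -0.0130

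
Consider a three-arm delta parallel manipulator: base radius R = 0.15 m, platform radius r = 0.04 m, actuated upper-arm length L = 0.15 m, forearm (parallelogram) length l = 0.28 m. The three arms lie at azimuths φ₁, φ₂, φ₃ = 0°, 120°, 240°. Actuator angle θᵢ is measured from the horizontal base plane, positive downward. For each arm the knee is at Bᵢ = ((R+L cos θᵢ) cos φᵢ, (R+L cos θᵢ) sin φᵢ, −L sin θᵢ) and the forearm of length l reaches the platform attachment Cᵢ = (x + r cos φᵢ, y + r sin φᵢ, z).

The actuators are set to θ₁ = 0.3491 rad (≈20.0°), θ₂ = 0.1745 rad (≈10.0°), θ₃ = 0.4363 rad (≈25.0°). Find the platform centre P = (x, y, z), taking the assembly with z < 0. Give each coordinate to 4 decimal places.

O1 = (0.2510·cos0.0°, 0.2510·sin0.0°, -0.0513) = (0.2510, 0.0000, -0.0513)
arm 2 at φ=120.0°: (R−r)+L cos θ2 = 0.2577;  O2 = (-0.1289, 0.2232, -0.0260)
arm 3 at φ=240.0°: (R−r)+L cos θ3 = 0.2459;  O3 = (-0.1230, -0.2130, -0.0634)
subtract pairs → two planes through P
plane₁₂: -0.7596x+0.4464y+0.0505z = 0.0015
det = 0.6574;  x = -0.0002+0.0163z,  y = 0.0030+-0.0854z
sphere 1 gives Az²+Bz+C=0 with A=1.0076, B=0.0939, C=-0.0127;  B²−4AC=0.0599;  roots -0.1680, 0.0748;  negative root z = -0.1680
x = -0.0030, y = 0.0173

(-0.0030, 0.0173, -0.1680)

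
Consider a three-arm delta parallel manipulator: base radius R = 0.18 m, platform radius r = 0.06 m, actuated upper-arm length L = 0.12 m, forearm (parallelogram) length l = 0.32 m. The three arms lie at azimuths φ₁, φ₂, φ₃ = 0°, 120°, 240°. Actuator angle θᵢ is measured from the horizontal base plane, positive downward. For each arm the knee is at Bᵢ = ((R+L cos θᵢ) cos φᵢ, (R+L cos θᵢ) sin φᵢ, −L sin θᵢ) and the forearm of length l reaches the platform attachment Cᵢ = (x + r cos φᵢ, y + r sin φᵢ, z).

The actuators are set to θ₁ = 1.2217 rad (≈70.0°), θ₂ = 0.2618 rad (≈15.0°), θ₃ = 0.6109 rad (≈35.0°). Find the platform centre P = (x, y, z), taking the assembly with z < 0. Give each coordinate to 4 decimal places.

φ1=0.0°: virtual centre (0.1610, 0.0000, -0.1128), radius l
arm 2 at φ=120.0°: e+L cos θ2 = 0.2359;  S2 = (-0.1180, 0.2043, -0.0311)
S3 = (0.2183·cos240.0°, 0.2183·sin240.0°, -0.0688) = (-0.1091, -0.1890, -0.0688)
|S₂|²−|S₁|² = 0.0180;  |S₃|²−|S₁|² = 0.0137
[-0.5580 0.4086 0.1634]·P = 0.0180;  [-0.5404 -0.3781 0.0879]·P = 0.0137
Cramer: x(z) = -0.0287+0.2262z;  y(z) = 0.0047-0.0910z
quadratic in z: (1.0595)z²+(0.1388)z+(-0.0536)=0, √Δ=0.4966 → z ∈ {-0.2999, 0.1689}; z = -0.2999 (taking z<0)
x = -0.0966, y = 0.0320

(-0.0966, 0.0320, -0.2999)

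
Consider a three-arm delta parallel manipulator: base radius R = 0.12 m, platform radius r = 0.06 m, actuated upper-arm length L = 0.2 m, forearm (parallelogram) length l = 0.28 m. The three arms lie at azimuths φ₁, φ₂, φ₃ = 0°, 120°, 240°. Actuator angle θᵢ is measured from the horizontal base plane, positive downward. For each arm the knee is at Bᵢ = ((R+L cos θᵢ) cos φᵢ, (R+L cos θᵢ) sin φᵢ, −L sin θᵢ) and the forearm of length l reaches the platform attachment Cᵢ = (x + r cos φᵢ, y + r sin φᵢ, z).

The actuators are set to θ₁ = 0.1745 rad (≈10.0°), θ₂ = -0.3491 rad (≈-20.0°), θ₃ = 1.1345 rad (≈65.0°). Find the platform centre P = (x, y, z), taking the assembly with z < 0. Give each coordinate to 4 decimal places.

(0.0357, 0.1308, -0.1458)

arm 1 at φ=0.0°: ρ1 = 0.2570;  S1 = (0.2570, 0.0000, -0.0347)
S2 = (0.2479·cos120.0°, 0.2479·sin120.0°, 0.0684) = (-0.1240, 0.2147, 0.0684)
arm 3 at φ=240.0°: ρ3 = 0.1445;  S3 = (-0.0723, -0.1252, -0.1813)
eliminate P² terms by subtracting sphere 1 from 2 and 3
[-0.7619 0.4294 0.2063]·P = -0.0011;  [-0.6584 -0.2503 -0.2931]·P = -0.0135
det = 0.4735;  x = 0.0128+-0.1568z,  y = 0.0202+-0.7585z
quadratic in z: (1.5998)z²+(0.1154)z+(-0.0172)=0, √Δ=0.3510 → z ∈ {-0.1458, 0.0737}; z = -0.1458 (taking z<0)
x = 0.0357, y = 0.1308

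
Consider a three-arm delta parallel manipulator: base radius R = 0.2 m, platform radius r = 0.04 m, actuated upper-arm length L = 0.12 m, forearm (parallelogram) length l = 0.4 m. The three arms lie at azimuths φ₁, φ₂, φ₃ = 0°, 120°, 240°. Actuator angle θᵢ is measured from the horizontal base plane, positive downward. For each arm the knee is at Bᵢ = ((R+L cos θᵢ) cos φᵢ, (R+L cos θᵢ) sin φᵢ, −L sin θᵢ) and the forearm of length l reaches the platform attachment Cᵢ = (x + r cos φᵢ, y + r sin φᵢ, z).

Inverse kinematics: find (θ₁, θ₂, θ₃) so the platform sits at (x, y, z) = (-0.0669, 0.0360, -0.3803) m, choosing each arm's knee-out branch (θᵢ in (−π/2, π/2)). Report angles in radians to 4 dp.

rotate P by −φ1: (-0.0669, 0.0360, -0.3803)
  e−x'=0.2269;  (l²−L²−(e−x')²−y'²−z²)/2L = -0.2159
  γ=atan2(-0.3803,0.2269)=-1.0329;  ψ=arccos(-0.4875)=2.0800;  θ1=γ+ψ≈1.0471
rotate P by −φ2: (0.0646, 0.0399, -0.3803)
  e−x'=0.0954;  (l²−L²−(e−x')²−y'²−z²)/2L = -0.0405
  θ2 = atan2(B,A) + arccos(C/0.3921) = 0.3492
arm 3 (φ=240.0°): x'=0.0023, y'=-0.0759
  e−x'=0.1577;  (l²−L²−(e−x')²−y'²−z²)/2L = -0.1236
  √(A²+B²)=0.4117;  θ3 = -1.1776+1.8758 ≈ 0.6982

θ₁ = 1.0471, θ₂ = 0.3492, θ₃ = 0.6982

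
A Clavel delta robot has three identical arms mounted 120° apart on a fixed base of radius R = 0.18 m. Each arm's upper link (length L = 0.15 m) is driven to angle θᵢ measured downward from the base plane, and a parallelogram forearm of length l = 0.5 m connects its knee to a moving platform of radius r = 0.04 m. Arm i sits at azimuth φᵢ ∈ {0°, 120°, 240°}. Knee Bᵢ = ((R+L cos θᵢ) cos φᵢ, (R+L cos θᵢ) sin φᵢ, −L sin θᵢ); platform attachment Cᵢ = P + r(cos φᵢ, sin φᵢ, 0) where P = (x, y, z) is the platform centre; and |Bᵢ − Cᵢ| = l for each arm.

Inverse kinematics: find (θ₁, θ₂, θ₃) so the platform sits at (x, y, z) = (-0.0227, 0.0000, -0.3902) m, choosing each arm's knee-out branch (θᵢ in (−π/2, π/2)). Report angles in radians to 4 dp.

arm 1 (φ=0.0°): x'=-0.0227, y'=0.0000
  e−x'=0.1627;  (l²−L²−(e−x')²−y'²−z²)/2L = 0.1626
  θ1 = atan2(B,A) + arccos(C/0.4228) = 0.0003
rotate P by −φ2: (0.0113, 0.0197, -0.3902)
  A cos θ + B sin θ = C:  0.1286·cos θ + -0.3902·sin θ = 0.1944
  θ2 = atan2(B,A) + arccos(C/0.4109) = -0.1743
arm 3 (φ=240.0°): x'=0.0114, y'=-0.0197
  e−x'=0.1286;  (l²−L²−(e−x')²−y'²−z²)/2L = 0.1944
  γ=atan2(-0.3902,0.1286)=-1.2523;  ψ=arccos(0.4730)=1.0781;  θ3=γ+ψ≈-0.1743

θ₁ = 0.0003, θ₂ = -0.1743, θ₃ = -0.1743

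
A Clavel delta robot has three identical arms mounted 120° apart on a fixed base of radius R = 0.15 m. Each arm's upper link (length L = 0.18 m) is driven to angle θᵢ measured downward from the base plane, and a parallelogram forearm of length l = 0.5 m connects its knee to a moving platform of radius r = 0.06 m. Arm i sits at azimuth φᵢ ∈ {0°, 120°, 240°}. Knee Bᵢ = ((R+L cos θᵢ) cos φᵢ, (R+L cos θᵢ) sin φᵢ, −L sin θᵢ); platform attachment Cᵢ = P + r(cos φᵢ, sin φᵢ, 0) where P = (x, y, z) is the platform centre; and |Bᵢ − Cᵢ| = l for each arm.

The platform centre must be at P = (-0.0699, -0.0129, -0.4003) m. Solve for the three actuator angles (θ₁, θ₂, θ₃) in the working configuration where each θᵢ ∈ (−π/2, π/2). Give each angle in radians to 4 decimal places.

φ1=0.0° → target in arm frame (-0.0699, -0.0129)
  A=0.1599, B=-0.4003, C=(l²−L²−A²−y'²−z²)/(2L)=0.0878
  γ=atan2(-0.4003,0.1599)=-1.1908;  ψ=arccos(0.2038)=1.3656;  θ1=γ+ψ≈0.1748
arm 2 (φ=120.0°): x'=0.0238, y'=0.0670
  e−x'=0.0662;  (l²−L²−(e−x')²−y'²−z²)/2L = 0.1347
  θ2 = atan2(B,A) + arccos(C/0.4057) = -0.1744
rotate P by −φ3: (0.0461, -0.0541, -0.4003)
  A cos θ + B sin θ = C:  0.0439·cos θ + -0.4003·sin θ = 0.1459
  θ3 = atan2(B,A) + arccos(C/0.4027) = -0.2615

θ₁ = 0.1748, θ₂ = -0.1744, θ₃ = -0.2615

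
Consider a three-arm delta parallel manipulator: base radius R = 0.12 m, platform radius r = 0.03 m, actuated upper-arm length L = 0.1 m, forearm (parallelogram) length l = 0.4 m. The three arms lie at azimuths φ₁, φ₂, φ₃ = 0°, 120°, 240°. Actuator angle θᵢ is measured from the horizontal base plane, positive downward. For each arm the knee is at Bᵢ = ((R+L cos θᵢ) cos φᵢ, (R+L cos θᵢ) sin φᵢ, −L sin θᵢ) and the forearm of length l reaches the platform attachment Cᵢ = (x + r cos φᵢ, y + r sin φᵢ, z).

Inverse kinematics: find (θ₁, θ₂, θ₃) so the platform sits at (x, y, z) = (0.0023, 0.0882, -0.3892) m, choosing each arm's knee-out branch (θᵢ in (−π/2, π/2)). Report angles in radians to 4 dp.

arm 1 (φ=0.0°): x'=0.0023, y'=0.0882
  A cos θ + B sin θ = C:  0.0877·cos θ + -0.3892·sin θ = -0.0847
  γ=atan2(-0.3892,0.0877)=-1.3492;  ψ=arccos(-0.2124)=1.7848;  θ1=γ+ψ≈0.4357
φ2=120.0° → target in arm frame (0.0752, -0.0461)
  e−x'=0.0148;  (l²−L²−(e−x')²−y'²−z²)/2L = -0.0191
  √(A²+B²)=0.3895;  θ2 = -1.5329+1.6198 ≈ 0.0870
rotate P by −φ3: (-0.0775, -0.0421, -0.3892)
  A cos θ + B sin θ = C:  0.1675·cos θ + -0.3892·sin θ = -0.1566
  γ=atan2(-0.3892,0.1675)=-1.1643;  ψ=arccos(-0.3695)=1.9493;  θ3=γ+ψ≈0.7850

θ₁ = 0.4357, θ₂ = 0.0870, θ₃ = 0.7850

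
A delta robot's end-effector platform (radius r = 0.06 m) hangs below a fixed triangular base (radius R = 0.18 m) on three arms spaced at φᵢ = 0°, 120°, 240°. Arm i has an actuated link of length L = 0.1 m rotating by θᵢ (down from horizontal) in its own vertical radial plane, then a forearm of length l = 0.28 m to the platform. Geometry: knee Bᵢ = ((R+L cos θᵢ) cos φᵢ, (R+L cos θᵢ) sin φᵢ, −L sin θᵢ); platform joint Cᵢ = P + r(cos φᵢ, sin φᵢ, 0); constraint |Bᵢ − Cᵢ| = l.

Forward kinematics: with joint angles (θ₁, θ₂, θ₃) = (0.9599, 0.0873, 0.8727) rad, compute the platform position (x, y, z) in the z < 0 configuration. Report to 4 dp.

S1 = (0.1774·cos0.0°, 0.1774·sin0.0°, -0.0819) = (0.1774, 0.0000, -0.0819)
S2 = (0.2196·cos120.0°, 0.2196·sin120.0°, -0.0087) = (-0.1098, 0.1902, -0.0087)
S3 = (0.1843·cos240.0°, 0.1843·sin240.0°, -0.0766) = (-0.0921, -0.1596, -0.0766)
|S₂|²−|S₁|² = 0.0101;  |S₃|²−|S₁|² = 0.0017
[-0.5743 0.3804 0.1464]·P = 0.0101;  [-0.5390 -0.3192 0.0106]·P = 0.0017
det = 0.3883;  x = -0.0100+0.1307z,  y = 0.0116+-0.1875z
into |P−S₁|² = l²: 1.0522z² + 0.1105z + -0.0365 = 0;  Δ = 0.1657;  z = -0.2459 or 0.1409 → z<0 root = -0.2459
x = -0.0421, y = 0.0577

(-0.0421, 0.0577, -0.2459)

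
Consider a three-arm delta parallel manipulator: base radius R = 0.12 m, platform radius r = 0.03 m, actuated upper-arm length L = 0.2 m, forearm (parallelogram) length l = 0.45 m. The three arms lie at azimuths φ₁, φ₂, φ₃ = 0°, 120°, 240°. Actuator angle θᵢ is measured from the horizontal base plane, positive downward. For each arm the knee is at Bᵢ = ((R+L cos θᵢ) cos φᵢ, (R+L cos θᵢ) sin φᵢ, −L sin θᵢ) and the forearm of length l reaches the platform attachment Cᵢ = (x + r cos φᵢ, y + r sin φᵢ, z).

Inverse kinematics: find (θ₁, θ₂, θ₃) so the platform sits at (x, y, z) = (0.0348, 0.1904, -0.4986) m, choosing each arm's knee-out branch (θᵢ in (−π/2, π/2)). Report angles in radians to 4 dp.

θ₁ = 0.7853, θ₂ = 0.4363, θ₃ = 1.3091

arm 1 (φ=0.0°): x'=0.0348, y'=0.1904
  A=0.0552, B=-0.4986, C=(l²−L²−A²−y'²−z²)/(2L)=-0.3135
  γ=atan2(-0.4986,0.0552)=-1.4605;  ψ=arccos(-0.6249)=2.2459;  θ1=γ+ψ≈0.7853
φ2=120.0° → target in arm frame (0.1475, -0.1253)
  e−x'=-0.0575;  (l²−L²−(e−x')²−y'²−z²)/2L = -0.2628
  θ2 = atan2(B,A) + arccos(C/0.5019) = 0.4363
rotate P by −φ3: (-0.1823, -0.0651, -0.4986)
  e−x'=0.2723;  (l²−L²−(e−x')²−y'²−z²)/2L = -0.4112
  θ3 = atan2(B,A) + arccos(C/0.5681) = 1.3091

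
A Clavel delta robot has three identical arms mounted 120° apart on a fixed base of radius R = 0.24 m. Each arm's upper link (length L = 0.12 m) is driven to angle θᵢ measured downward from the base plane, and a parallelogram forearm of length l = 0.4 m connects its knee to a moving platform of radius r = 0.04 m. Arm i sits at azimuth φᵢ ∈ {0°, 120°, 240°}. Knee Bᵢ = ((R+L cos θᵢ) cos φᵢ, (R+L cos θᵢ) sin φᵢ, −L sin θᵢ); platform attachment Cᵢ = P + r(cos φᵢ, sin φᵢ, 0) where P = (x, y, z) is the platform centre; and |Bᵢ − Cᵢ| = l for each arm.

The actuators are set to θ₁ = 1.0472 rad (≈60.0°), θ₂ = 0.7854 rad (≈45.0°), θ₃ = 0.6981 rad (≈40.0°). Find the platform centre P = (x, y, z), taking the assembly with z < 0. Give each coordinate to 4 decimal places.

(-0.0352, -0.0084, -0.3737)

φ1=0.0°: virtual centre (0.2600, 0.0000, -0.1039), radius l
O2 = (0.2849·cos120.0°, 0.2849·sin120.0°, -0.0849) = (-0.1424, 0.2467, -0.0849)
O3 = (0.2919·cos240.0°, 0.2919·sin240.0°, -0.0771) = (-0.1460, -0.2528, -0.0771)
subtract pairs → two planes through P
[-0.8049 0.4934 0.0381]·P = 0.0099;  [-0.8119 -0.5056 0.0536]·P = 0.0128
Cramer: x(z) = -0.0140+0.0566z;  y(z) = -0.0027+0.0151z
into |P−O₁|² = l²: 1.0034z² + 0.1767z + -0.0741 = 0;  Δ = 0.3287;  z = -0.3737 or 0.1976 → z<0 root = -0.3737
x = -0.0352, y = -0.0084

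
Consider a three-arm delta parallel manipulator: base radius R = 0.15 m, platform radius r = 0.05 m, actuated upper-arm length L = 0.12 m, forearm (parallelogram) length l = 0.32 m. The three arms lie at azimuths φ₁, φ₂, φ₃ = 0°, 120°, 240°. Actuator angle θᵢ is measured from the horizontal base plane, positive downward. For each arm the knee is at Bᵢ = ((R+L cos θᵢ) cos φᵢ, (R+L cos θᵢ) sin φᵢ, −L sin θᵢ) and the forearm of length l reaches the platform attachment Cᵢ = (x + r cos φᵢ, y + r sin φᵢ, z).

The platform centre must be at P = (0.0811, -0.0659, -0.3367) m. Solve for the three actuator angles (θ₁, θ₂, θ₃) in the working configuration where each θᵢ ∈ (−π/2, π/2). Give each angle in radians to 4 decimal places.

rotate P by −φ1: (0.0811, -0.0659, -0.3367)
  A=0.0189, B=-0.3367, C=(l²−L²−A²−y'²−z²)/(2L)=-0.1253
  √(A²+B²)=0.3372;  θ1 = -1.5147+1.9514 ≈ 0.4367
arm 2 (φ=120.0°): x'=-0.0976, y'=-0.0373
  A cos θ + B sin θ = C:  0.1976·cos θ + -0.3367·sin θ = -0.2742
  θ2 = atan2(B,A) + arccos(C/0.3904) = 1.3095
φ3=240.0° → target in arm frame (0.0165, 0.1032)
  A=0.0835, B=-0.3367, C=(l²−L²−A²−y'²−z²)/(2L)=-0.1791
  √(A²+B²)=0.3469;  θ3 = -1.3278+2.1133 ≈ 0.7855

θ₁ = 0.4367, θ₂ = 1.3095, θ₃ = 0.7855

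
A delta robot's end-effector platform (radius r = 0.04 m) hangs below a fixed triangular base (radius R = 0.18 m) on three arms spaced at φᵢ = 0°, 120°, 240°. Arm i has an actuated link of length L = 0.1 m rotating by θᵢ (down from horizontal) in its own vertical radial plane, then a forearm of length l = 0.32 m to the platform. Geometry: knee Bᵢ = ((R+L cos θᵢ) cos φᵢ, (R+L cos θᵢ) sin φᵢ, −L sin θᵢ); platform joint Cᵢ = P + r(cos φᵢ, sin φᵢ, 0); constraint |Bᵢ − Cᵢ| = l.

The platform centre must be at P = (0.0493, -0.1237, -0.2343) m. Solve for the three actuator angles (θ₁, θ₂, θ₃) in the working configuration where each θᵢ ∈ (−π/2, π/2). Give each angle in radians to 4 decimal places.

θ₁ = 0.0875, θ₂ = 1.3965, θ₃ = -0.2624

arm 1 (φ=0.0°): x'=0.0493, y'=-0.1237
  e−x'=0.0907;  (l²−L²−(e−x')²−y'²−z²)/2L = 0.0699
  θ1 = atan2(B,A) + arccos(C/0.2512) = 0.0875
φ2=120.0° → target in arm frame (-0.1318, 0.0192)
  e−x'=0.2718;  (l²−L²−(e−x')²−y'²−z²)/2L = -0.1836
  √(A²+B²)=0.3588;  θ2 = -0.7115+2.1080 ≈ 1.3965
φ3=240.0° → target in arm frame (0.0825, 0.1045)
  A=0.0575, B=-0.2343, C=(l²−L²−A²−y'²−z²)/(2L)=0.1163
  √(A²+B²)=0.2413;  θ3 = -1.3300+1.0677 ≈ -0.2624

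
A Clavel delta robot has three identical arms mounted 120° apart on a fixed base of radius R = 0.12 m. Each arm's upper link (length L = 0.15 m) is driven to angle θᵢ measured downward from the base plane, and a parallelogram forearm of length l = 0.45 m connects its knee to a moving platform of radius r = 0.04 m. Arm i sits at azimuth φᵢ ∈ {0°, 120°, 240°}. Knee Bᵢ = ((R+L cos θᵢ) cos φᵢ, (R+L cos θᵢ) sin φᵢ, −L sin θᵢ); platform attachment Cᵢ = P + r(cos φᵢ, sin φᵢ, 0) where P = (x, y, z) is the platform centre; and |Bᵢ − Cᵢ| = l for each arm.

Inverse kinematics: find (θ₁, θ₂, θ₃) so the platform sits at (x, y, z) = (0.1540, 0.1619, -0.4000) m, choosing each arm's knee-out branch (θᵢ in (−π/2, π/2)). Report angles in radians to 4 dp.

rotate P by −φ1: (0.1540, 0.1619, -0.4000)
  A cos θ + B sin θ = C:  -0.0740·cos θ + -0.4000·sin θ = -0.0390
  θ1 = atan2(B,A) + arccos(C/0.4068) = -0.0870
arm 2 (φ=120.0°): x'=0.0632, y'=-0.2143
  e−x'=0.0168;  (l²−L²−(e−x')²−y'²−z²)/2L = -0.0874
  √(A²+B²)=0.4004;  θ2 = -1.5288+1.7908 ≈ 0.2620
φ3=240.0° → target in arm frame (-0.2172, 0.0524)
  e−x'=0.2972;  (l²−L²−(e−x')²−y'²−z²)/2L = -0.2369
  γ=atan2(-0.4000,0.2972)=-0.9318;  ψ=arccos(-0.4755)=2.0663;  θ3=γ+ψ≈1.1345

θ₁ = -0.0870, θ₂ = 0.2620, θ₃ = 1.1345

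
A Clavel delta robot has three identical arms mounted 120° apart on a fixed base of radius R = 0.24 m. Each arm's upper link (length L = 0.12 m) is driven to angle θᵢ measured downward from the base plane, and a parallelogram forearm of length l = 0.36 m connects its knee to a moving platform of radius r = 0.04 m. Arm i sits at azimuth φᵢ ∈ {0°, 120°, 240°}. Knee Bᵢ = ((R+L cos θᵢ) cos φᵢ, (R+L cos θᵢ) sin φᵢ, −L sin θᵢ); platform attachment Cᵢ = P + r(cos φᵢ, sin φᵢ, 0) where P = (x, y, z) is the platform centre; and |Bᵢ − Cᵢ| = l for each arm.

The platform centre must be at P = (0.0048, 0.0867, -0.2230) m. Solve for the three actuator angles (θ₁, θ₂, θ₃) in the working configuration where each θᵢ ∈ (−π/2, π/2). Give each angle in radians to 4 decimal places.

rotate P by −φ1: (0.0048, 0.0867, -0.2230)
  A cos θ + B sin θ = C:  0.1952·cos θ + -0.2230·sin θ = 0.0827
  θ1 = atan2(B,A) + arccos(C/0.2964) = 0.4362
φ2=120.0° → target in arm frame (0.0727, -0.0475)
  A cos θ + B sin θ = C:  0.1273·cos θ + -0.2230·sin θ = 0.1959
  θ2 = atan2(B,A) + arccos(C/0.2568) = -0.3487
rotate P by −φ3: (-0.0775, -0.0392, -0.2230)
  e−x'=0.2775;  (l²−L²−(e−x')²−y'²−z²)/2L = -0.0544
  θ3 = atan2(B,A) + arccos(C/0.3560) = 1.0473

θ₁ = 0.4362, θ₂ = -0.3487, θ₃ = 1.0473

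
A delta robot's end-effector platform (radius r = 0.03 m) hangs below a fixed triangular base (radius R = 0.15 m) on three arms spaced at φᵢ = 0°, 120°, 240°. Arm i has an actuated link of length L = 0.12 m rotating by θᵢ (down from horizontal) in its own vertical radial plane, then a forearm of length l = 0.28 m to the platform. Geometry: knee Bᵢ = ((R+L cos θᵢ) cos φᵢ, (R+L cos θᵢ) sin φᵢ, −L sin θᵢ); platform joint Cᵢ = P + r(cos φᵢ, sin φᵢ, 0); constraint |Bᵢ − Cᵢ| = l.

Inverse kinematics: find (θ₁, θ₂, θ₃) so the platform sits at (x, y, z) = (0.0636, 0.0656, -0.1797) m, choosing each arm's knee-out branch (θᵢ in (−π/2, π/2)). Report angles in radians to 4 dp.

arm 1 (φ=0.0°): x'=0.0636, y'=0.0656
  e−x'=0.0564;  (l²−L²−(e−x')²−y'²−z²)/2L = 0.1009
  √(A²+B²)=0.1883;  θ1 = -1.2667+1.0052 ≈ -0.2614
φ2=120.0° → target in arm frame (0.0250, -0.0879)
  A cos θ + B sin θ = C:  0.0950·cos θ + -0.1797·sin θ = 0.0623
  γ=atan2(-0.1797,0.0950)=-1.0845;  ψ=arccos(0.3067)=1.2591;  θ2=γ+ψ≈0.1745
arm 3 (φ=240.0°): x'=-0.0886, y'=0.0223
  A=0.2086, B=-0.1797, C=(l²−L²−A²−y'²−z²)/(2L)=-0.0513
  √(A²+B²)=0.2753;  θ3 = -0.7111+1.7581 ≈ 1.0471

θ₁ = -0.2614, θ₂ = 0.1745, θ₃ = 1.0471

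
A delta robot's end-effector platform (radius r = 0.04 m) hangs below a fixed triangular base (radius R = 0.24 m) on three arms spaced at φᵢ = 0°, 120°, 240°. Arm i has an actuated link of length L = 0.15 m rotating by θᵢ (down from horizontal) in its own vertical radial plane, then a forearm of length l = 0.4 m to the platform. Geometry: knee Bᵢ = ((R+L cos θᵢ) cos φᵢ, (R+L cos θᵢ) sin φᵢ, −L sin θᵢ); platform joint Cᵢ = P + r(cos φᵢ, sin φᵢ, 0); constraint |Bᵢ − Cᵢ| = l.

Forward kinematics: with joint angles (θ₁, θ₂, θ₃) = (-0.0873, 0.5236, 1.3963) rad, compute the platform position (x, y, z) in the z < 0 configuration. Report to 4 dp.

(0.1134, 0.0998, -0.2940)

arm 1 at φ=0.0°: (R−r)+L cos θ1 = 0.3494;  centre 1 = (0.3494, 0.0000, 0.0131)
centre 2 = (0.3299·cos120.0°, 0.3299·sin120.0°, -0.0750) = (-0.1650, 0.2857, -0.0750)
arm 3 at φ=240.0°: (R−r)+L cos θ3 = 0.2260;  centre 3 = (-0.1130, -0.1958, -0.1477)
subtract pairs → two planes through P
plane₁₂: -1.0288x+0.5714y+-0.1762z = -0.0078
det = 0.9313;  x = 0.0336+-0.2714z,  y = 0.0468+-0.1803z
sphere 1 gives Az²+Bz+C=0 with A=1.1062, B=0.1284, C=-0.0579;  B²−4AC=0.2726;  roots -0.2940, 0.1779;  negative root z = -0.2940
x = 0.1134, y = 0.0998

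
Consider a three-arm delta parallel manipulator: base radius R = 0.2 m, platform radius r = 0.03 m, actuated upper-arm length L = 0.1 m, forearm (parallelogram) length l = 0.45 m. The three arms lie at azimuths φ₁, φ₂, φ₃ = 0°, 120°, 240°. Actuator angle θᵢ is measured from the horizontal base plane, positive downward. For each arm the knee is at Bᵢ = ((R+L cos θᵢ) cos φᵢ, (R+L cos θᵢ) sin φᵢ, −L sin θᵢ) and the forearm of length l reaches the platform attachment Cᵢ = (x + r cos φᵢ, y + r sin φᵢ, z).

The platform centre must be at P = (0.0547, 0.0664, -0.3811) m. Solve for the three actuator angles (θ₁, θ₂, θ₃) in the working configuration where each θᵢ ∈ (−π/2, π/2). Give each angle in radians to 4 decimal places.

θ₁ = -0.0865, θ₂ = 0.0873, θ₃ = 0.7858

rotate P by −φ1: (0.0547, 0.0664, -0.3811)
  A=0.1153, B=-0.3811, C=(l²−L²−A²−y'²−z²)/(2L)=0.1478
  θ1 = atan2(B,A) + arccos(C/0.3982) = -0.0865
φ2=120.0° → target in arm frame (0.0302, -0.0806)
  e−x'=0.1398;  (l²−L²−(e−x')²−y'²−z²)/2L = 0.1061
  θ2 = atan2(B,A) + arccos(C/0.4059) = 0.0873
φ3=240.0° → target in arm frame (-0.0849, 0.0142)
  e−x'=0.2549;  (l²−L²−(e−x')²−y'²−z²)/2L = -0.0894
  √(A²+B²)=0.4585;  θ3 = -0.9814+1.7671 ≈ 0.7858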